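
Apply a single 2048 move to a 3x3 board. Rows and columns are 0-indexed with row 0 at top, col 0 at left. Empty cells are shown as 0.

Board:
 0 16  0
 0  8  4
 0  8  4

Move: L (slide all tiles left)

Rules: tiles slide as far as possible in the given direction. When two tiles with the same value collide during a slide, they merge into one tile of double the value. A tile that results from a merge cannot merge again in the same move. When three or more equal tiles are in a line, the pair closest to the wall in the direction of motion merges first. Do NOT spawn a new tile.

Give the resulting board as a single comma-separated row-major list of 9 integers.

Slide left:
row 0: [0, 16, 0] -> [16, 0, 0]
row 1: [0, 8, 4] -> [8, 4, 0]
row 2: [0, 8, 4] -> [8, 4, 0]

Answer: 16, 0, 0, 8, 4, 0, 8, 4, 0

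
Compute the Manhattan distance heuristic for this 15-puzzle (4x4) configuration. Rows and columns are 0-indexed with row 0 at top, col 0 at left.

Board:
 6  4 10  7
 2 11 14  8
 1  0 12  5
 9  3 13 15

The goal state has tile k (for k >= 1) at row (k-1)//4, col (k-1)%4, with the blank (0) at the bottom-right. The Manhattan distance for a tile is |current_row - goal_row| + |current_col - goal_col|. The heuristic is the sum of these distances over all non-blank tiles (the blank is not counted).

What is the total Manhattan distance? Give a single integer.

Answer: 31

Derivation:
Tile 6: at (0,0), goal (1,1), distance |0-1|+|0-1| = 2
Tile 4: at (0,1), goal (0,3), distance |0-0|+|1-3| = 2
Tile 10: at (0,2), goal (2,1), distance |0-2|+|2-1| = 3
Tile 7: at (0,3), goal (1,2), distance |0-1|+|3-2| = 2
Tile 2: at (1,0), goal (0,1), distance |1-0|+|0-1| = 2
Tile 11: at (1,1), goal (2,2), distance |1-2|+|1-2| = 2
Tile 14: at (1,2), goal (3,1), distance |1-3|+|2-1| = 3
Tile 8: at (1,3), goal (1,3), distance |1-1|+|3-3| = 0
Tile 1: at (2,0), goal (0,0), distance |2-0|+|0-0| = 2
Tile 12: at (2,2), goal (2,3), distance |2-2|+|2-3| = 1
Tile 5: at (2,3), goal (1,0), distance |2-1|+|3-0| = 4
Tile 9: at (3,0), goal (2,0), distance |3-2|+|0-0| = 1
Tile 3: at (3,1), goal (0,2), distance |3-0|+|1-2| = 4
Tile 13: at (3,2), goal (3,0), distance |3-3|+|2-0| = 2
Tile 15: at (3,3), goal (3,2), distance |3-3|+|3-2| = 1
Sum: 2 + 2 + 3 + 2 + 2 + 2 + 3 + 0 + 2 + 1 + 4 + 1 + 4 + 2 + 1 = 31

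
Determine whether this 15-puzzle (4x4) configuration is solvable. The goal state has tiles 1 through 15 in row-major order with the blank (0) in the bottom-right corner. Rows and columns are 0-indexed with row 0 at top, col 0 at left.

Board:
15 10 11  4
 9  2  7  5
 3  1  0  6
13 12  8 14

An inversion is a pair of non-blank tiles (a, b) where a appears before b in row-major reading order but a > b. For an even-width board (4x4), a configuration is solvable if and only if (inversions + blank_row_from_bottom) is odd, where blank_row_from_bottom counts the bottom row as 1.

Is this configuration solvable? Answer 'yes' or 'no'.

Inversions: 53
Blank is in row 2 (0-indexed from top), which is row 2 counting from the bottom (bottom = 1).
53 + 2 = 55, which is odd, so the puzzle is solvable.

Answer: yes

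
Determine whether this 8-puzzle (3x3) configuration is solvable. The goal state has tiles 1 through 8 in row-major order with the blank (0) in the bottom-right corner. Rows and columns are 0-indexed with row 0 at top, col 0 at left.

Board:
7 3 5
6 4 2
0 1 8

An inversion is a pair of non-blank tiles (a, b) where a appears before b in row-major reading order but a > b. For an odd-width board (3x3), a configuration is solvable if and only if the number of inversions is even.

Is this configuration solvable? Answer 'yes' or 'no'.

Inversions (pairs i<j in row-major order where tile[i] > tile[j] > 0): 17
17 is odd, so the puzzle is not solvable.

Answer: no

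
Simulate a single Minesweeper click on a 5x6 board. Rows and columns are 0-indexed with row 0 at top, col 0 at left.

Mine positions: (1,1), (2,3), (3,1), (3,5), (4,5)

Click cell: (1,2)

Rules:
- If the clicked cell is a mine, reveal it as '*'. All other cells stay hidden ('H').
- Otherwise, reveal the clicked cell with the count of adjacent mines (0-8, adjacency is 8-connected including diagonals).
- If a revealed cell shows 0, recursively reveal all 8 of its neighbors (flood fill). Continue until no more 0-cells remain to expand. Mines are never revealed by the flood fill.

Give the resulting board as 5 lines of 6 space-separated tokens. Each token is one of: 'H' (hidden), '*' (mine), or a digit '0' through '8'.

H H H H H H
H H 2 H H H
H H H H H H
H H H H H H
H H H H H H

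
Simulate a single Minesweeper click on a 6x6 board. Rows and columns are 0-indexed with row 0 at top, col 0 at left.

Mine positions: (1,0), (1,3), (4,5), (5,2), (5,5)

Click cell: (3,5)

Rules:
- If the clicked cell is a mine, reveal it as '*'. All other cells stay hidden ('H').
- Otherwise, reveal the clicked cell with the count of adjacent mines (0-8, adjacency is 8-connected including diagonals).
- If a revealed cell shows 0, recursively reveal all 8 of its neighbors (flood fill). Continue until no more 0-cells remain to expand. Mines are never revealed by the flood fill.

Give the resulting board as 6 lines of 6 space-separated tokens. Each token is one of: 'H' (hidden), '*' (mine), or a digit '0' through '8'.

H H H H H H
H H H H H H
H H H H H H
H H H H H 1
H H H H H H
H H H H H H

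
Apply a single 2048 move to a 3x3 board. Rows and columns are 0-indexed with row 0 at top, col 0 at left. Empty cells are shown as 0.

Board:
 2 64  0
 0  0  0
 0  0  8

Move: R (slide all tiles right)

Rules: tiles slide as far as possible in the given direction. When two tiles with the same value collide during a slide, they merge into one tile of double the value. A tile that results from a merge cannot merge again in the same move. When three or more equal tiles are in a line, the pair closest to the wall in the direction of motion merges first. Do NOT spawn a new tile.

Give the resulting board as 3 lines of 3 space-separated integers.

Slide right:
row 0: [2, 64, 0] -> [0, 2, 64]
row 1: [0, 0, 0] -> [0, 0, 0]
row 2: [0, 0, 8] -> [0, 0, 8]

Answer:  0  2 64
 0  0  0
 0  0  8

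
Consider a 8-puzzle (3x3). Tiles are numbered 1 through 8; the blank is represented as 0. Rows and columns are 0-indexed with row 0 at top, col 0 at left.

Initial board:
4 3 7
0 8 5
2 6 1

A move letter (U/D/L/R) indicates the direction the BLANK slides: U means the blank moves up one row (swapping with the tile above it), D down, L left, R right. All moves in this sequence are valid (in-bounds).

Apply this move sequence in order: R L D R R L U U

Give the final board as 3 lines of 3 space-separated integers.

Answer: 4 0 7
2 3 5
6 8 1

Derivation:
After move 1 (R):
4 3 7
8 0 5
2 6 1

After move 2 (L):
4 3 7
0 8 5
2 6 1

After move 3 (D):
4 3 7
2 8 5
0 6 1

After move 4 (R):
4 3 7
2 8 5
6 0 1

After move 5 (R):
4 3 7
2 8 5
6 1 0

After move 6 (L):
4 3 7
2 8 5
6 0 1

After move 7 (U):
4 3 7
2 0 5
6 8 1

After move 8 (U):
4 0 7
2 3 5
6 8 1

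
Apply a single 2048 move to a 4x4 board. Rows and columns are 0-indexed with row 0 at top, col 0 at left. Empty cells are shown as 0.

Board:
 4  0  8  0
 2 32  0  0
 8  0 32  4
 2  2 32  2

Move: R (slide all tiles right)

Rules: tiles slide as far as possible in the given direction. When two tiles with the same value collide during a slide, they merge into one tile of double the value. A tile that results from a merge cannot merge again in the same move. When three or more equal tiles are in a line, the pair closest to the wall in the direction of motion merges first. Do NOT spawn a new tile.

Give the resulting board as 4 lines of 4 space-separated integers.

Answer:  0  0  4  8
 0  0  2 32
 0  8 32  4
 0  4 32  2

Derivation:
Slide right:
row 0: [4, 0, 8, 0] -> [0, 0, 4, 8]
row 1: [2, 32, 0, 0] -> [0, 0, 2, 32]
row 2: [8, 0, 32, 4] -> [0, 8, 32, 4]
row 3: [2, 2, 32, 2] -> [0, 4, 32, 2]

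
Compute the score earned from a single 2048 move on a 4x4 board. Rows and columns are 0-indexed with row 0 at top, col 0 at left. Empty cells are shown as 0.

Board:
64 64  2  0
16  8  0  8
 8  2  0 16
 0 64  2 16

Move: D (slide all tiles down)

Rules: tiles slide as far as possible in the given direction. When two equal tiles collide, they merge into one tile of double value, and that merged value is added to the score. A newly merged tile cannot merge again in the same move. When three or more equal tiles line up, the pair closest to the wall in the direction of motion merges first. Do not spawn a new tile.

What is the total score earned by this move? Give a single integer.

Answer: 36

Derivation:
Slide down:
col 0: [64, 16, 8, 0] -> [0, 64, 16, 8]  score +0 (running 0)
col 1: [64, 8, 2, 64] -> [64, 8, 2, 64]  score +0 (running 0)
col 2: [2, 0, 0, 2] -> [0, 0, 0, 4]  score +4 (running 4)
col 3: [0, 8, 16, 16] -> [0, 0, 8, 32]  score +32 (running 36)
Board after move:
 0 64  0  0
64  8  0  0
16  2  0  8
 8 64  4 32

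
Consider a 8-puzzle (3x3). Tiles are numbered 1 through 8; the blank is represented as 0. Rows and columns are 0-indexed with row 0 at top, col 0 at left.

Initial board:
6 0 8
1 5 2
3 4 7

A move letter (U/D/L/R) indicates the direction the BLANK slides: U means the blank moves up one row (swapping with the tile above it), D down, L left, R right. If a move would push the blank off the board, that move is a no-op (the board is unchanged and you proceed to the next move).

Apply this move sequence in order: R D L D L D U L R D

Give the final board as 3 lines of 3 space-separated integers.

After move 1 (R):
6 8 0
1 5 2
3 4 7

After move 2 (D):
6 8 2
1 5 0
3 4 7

After move 3 (L):
6 8 2
1 0 5
3 4 7

After move 4 (D):
6 8 2
1 4 5
3 0 7

After move 5 (L):
6 8 2
1 4 5
0 3 7

After move 6 (D):
6 8 2
1 4 5
0 3 7

After move 7 (U):
6 8 2
0 4 5
1 3 7

After move 8 (L):
6 8 2
0 4 5
1 3 7

After move 9 (R):
6 8 2
4 0 5
1 3 7

After move 10 (D):
6 8 2
4 3 5
1 0 7

Answer: 6 8 2
4 3 5
1 0 7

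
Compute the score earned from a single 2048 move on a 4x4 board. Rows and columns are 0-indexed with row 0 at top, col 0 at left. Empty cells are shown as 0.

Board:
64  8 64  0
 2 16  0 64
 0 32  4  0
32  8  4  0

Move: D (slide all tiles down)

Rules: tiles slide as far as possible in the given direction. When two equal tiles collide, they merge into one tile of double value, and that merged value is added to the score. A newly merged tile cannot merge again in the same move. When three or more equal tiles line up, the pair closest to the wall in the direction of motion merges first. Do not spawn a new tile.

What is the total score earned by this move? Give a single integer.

Slide down:
col 0: [64, 2, 0, 32] -> [0, 64, 2, 32]  score +0 (running 0)
col 1: [8, 16, 32, 8] -> [8, 16, 32, 8]  score +0 (running 0)
col 2: [64, 0, 4, 4] -> [0, 0, 64, 8]  score +8 (running 8)
col 3: [0, 64, 0, 0] -> [0, 0, 0, 64]  score +0 (running 8)
Board after move:
 0  8  0  0
64 16  0  0
 2 32 64  0
32  8  8 64

Answer: 8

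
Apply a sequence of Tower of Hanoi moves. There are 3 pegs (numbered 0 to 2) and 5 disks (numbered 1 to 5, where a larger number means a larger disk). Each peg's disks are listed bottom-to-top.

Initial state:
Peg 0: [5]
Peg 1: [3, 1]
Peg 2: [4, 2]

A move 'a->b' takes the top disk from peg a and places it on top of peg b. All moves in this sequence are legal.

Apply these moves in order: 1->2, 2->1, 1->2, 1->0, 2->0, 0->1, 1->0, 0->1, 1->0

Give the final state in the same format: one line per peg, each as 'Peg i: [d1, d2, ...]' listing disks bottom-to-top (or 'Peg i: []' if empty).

Answer: Peg 0: [5, 3, 1]
Peg 1: []
Peg 2: [4, 2]

Derivation:
After move 1 (1->2):
Peg 0: [5]
Peg 1: [3]
Peg 2: [4, 2, 1]

After move 2 (2->1):
Peg 0: [5]
Peg 1: [3, 1]
Peg 2: [4, 2]

After move 3 (1->2):
Peg 0: [5]
Peg 1: [3]
Peg 2: [4, 2, 1]

After move 4 (1->0):
Peg 0: [5, 3]
Peg 1: []
Peg 2: [4, 2, 1]

After move 5 (2->0):
Peg 0: [5, 3, 1]
Peg 1: []
Peg 2: [4, 2]

After move 6 (0->1):
Peg 0: [5, 3]
Peg 1: [1]
Peg 2: [4, 2]

After move 7 (1->0):
Peg 0: [5, 3, 1]
Peg 1: []
Peg 2: [4, 2]

After move 8 (0->1):
Peg 0: [5, 3]
Peg 1: [1]
Peg 2: [4, 2]

After move 9 (1->0):
Peg 0: [5, 3, 1]
Peg 1: []
Peg 2: [4, 2]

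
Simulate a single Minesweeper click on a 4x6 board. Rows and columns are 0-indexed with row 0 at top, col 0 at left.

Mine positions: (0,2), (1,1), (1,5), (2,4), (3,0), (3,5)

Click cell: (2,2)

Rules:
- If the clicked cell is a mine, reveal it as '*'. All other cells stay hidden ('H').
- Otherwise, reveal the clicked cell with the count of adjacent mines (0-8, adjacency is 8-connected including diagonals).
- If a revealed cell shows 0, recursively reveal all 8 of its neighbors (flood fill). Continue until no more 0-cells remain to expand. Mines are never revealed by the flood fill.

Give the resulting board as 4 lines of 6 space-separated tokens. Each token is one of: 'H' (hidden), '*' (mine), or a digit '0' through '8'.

H H H H H H
H H H H H H
H H 1 H H H
H H H H H H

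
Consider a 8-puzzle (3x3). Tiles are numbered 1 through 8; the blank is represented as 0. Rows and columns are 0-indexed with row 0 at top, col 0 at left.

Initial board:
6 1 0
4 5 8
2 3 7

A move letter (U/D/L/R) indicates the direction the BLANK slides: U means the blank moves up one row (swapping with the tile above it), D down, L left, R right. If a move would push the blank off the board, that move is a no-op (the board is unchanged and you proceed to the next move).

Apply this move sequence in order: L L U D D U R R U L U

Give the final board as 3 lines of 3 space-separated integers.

Answer: 4 0 6
5 8 1
2 3 7

Derivation:
After move 1 (L):
6 0 1
4 5 8
2 3 7

After move 2 (L):
0 6 1
4 5 8
2 3 7

After move 3 (U):
0 6 1
4 5 8
2 3 7

After move 4 (D):
4 6 1
0 5 8
2 3 7

After move 5 (D):
4 6 1
2 5 8
0 3 7

After move 6 (U):
4 6 1
0 5 8
2 3 7

After move 7 (R):
4 6 1
5 0 8
2 3 7

After move 8 (R):
4 6 1
5 8 0
2 3 7

After move 9 (U):
4 6 0
5 8 1
2 3 7

After move 10 (L):
4 0 6
5 8 1
2 3 7

After move 11 (U):
4 0 6
5 8 1
2 3 7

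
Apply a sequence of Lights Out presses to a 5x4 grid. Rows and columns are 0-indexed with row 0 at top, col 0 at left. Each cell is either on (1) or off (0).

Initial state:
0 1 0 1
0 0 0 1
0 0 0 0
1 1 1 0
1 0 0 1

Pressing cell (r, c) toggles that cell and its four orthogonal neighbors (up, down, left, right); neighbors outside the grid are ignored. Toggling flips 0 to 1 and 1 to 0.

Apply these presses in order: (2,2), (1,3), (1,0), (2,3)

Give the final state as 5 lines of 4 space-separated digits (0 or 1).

Answer: 1 1 0 0
1 1 0 1
1 1 0 1
1 1 0 1
1 0 0 1

Derivation:
After press 1 at (2,2):
0 1 0 1
0 0 1 1
0 1 1 1
1 1 0 0
1 0 0 1

After press 2 at (1,3):
0 1 0 0
0 0 0 0
0 1 1 0
1 1 0 0
1 0 0 1

After press 3 at (1,0):
1 1 0 0
1 1 0 0
1 1 1 0
1 1 0 0
1 0 0 1

After press 4 at (2,3):
1 1 0 0
1 1 0 1
1 1 0 1
1 1 0 1
1 0 0 1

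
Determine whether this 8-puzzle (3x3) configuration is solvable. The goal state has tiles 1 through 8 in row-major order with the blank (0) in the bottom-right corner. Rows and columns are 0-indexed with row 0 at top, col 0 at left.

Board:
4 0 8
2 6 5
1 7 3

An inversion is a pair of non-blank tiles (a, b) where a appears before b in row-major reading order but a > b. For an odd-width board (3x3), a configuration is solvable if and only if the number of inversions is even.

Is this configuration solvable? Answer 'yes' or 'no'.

Answer: yes

Derivation:
Inversions (pairs i<j in row-major order where tile[i] > tile[j] > 0): 16
16 is even, so the puzzle is solvable.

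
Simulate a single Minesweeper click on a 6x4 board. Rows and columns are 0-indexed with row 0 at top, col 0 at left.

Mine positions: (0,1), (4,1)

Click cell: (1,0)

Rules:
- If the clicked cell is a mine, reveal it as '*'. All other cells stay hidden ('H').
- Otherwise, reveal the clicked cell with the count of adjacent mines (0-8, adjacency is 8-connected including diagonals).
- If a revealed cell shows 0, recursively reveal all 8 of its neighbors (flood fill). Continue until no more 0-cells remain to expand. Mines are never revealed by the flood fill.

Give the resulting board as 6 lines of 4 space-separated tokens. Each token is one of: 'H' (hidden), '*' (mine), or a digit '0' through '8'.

H H H H
1 H H H
H H H H
H H H H
H H H H
H H H H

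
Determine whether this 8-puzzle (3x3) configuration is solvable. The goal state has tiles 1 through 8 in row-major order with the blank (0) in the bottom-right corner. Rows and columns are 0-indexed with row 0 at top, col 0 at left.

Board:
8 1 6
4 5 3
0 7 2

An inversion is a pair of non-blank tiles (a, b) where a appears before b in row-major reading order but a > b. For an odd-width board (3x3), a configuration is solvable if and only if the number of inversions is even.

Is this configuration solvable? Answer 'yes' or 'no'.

Answer: no

Derivation:
Inversions (pairs i<j in row-major order where tile[i] > tile[j] > 0): 17
17 is odd, so the puzzle is not solvable.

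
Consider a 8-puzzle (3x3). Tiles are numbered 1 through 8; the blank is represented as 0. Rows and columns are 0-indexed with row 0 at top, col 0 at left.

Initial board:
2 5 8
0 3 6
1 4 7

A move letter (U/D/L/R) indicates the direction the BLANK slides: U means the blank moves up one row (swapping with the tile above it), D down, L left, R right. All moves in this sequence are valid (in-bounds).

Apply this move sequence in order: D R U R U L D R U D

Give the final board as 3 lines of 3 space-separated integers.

After move 1 (D):
2 5 8
1 3 6
0 4 7

After move 2 (R):
2 5 8
1 3 6
4 0 7

After move 3 (U):
2 5 8
1 0 6
4 3 7

After move 4 (R):
2 5 8
1 6 0
4 3 7

After move 5 (U):
2 5 0
1 6 8
4 3 7

After move 6 (L):
2 0 5
1 6 8
4 3 7

After move 7 (D):
2 6 5
1 0 8
4 3 7

After move 8 (R):
2 6 5
1 8 0
4 3 7

After move 9 (U):
2 6 0
1 8 5
4 3 7

After move 10 (D):
2 6 5
1 8 0
4 3 7

Answer: 2 6 5
1 8 0
4 3 7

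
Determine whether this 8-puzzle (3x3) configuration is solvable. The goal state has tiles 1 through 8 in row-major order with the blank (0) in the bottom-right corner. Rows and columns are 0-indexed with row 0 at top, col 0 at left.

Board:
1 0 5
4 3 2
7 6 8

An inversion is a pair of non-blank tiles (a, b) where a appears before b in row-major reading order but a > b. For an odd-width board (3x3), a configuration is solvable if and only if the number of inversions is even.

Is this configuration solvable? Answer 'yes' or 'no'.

Answer: no

Derivation:
Inversions (pairs i<j in row-major order where tile[i] > tile[j] > 0): 7
7 is odd, so the puzzle is not solvable.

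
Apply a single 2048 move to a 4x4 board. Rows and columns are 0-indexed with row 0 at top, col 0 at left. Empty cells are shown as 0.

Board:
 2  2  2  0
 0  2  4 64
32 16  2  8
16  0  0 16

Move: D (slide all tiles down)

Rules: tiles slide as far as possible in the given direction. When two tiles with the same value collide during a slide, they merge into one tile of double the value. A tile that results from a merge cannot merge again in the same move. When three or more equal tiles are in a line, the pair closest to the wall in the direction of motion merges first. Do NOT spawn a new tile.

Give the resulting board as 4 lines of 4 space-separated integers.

Answer:  0  0  0  0
 2  0  2 64
32  4  4  8
16 16  2 16

Derivation:
Slide down:
col 0: [2, 0, 32, 16] -> [0, 2, 32, 16]
col 1: [2, 2, 16, 0] -> [0, 0, 4, 16]
col 2: [2, 4, 2, 0] -> [0, 2, 4, 2]
col 3: [0, 64, 8, 16] -> [0, 64, 8, 16]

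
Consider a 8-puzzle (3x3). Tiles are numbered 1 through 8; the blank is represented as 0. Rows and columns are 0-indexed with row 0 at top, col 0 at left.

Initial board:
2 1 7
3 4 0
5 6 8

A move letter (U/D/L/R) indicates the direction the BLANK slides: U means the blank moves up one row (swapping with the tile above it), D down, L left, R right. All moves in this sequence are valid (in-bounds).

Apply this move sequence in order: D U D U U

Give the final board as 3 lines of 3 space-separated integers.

After move 1 (D):
2 1 7
3 4 8
5 6 0

After move 2 (U):
2 1 7
3 4 0
5 6 8

After move 3 (D):
2 1 7
3 4 8
5 6 0

After move 4 (U):
2 1 7
3 4 0
5 6 8

After move 5 (U):
2 1 0
3 4 7
5 6 8

Answer: 2 1 0
3 4 7
5 6 8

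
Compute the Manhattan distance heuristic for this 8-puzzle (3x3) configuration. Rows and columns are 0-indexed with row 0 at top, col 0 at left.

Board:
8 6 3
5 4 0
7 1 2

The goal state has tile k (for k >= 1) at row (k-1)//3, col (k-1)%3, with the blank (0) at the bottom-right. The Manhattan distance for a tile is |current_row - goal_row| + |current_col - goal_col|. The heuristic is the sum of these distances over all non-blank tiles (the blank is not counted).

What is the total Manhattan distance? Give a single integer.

Tile 8: at (0,0), goal (2,1), distance |0-2|+|0-1| = 3
Tile 6: at (0,1), goal (1,2), distance |0-1|+|1-2| = 2
Tile 3: at (0,2), goal (0,2), distance |0-0|+|2-2| = 0
Tile 5: at (1,0), goal (1,1), distance |1-1|+|0-1| = 1
Tile 4: at (1,1), goal (1,0), distance |1-1|+|1-0| = 1
Tile 7: at (2,0), goal (2,0), distance |2-2|+|0-0| = 0
Tile 1: at (2,1), goal (0,0), distance |2-0|+|1-0| = 3
Tile 2: at (2,2), goal (0,1), distance |2-0|+|2-1| = 3
Sum: 3 + 2 + 0 + 1 + 1 + 0 + 3 + 3 = 13

Answer: 13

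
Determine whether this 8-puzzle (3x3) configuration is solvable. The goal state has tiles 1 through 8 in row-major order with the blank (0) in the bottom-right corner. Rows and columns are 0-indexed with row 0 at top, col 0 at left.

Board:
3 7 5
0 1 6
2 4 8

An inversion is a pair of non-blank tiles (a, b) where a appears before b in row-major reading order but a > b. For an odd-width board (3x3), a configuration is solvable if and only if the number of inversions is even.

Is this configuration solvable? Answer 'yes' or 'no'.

Inversions (pairs i<j in row-major order where tile[i] > tile[j] > 0): 12
12 is even, so the puzzle is solvable.

Answer: yes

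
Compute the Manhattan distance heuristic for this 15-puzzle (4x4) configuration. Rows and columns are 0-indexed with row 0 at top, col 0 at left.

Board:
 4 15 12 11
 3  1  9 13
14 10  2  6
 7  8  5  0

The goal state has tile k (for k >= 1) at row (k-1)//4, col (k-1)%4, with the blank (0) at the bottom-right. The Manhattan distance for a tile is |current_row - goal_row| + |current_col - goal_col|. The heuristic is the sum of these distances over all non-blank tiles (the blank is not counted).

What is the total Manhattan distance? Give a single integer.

Answer: 46

Derivation:
Tile 4: (0,0)->(0,3) = 3
Tile 15: (0,1)->(3,2) = 4
Tile 12: (0,2)->(2,3) = 3
Tile 11: (0,3)->(2,2) = 3
Tile 3: (1,0)->(0,2) = 3
Tile 1: (1,1)->(0,0) = 2
Tile 9: (1,2)->(2,0) = 3
Tile 13: (1,3)->(3,0) = 5
Tile 14: (2,0)->(3,1) = 2
Tile 10: (2,1)->(2,1) = 0
Tile 2: (2,2)->(0,1) = 3
Tile 6: (2,3)->(1,1) = 3
Tile 7: (3,0)->(1,2) = 4
Tile 8: (3,1)->(1,3) = 4
Tile 5: (3,2)->(1,0) = 4
Sum: 3 + 4 + 3 + 3 + 3 + 2 + 3 + 5 + 2 + 0 + 3 + 3 + 4 + 4 + 4 = 46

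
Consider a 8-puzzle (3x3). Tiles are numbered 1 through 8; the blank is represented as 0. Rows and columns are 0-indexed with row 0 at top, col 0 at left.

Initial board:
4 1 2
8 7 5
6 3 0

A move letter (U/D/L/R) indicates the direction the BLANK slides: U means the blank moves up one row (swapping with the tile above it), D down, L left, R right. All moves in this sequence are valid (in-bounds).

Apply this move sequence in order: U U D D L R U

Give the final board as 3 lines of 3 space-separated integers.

After move 1 (U):
4 1 2
8 7 0
6 3 5

After move 2 (U):
4 1 0
8 7 2
6 3 5

After move 3 (D):
4 1 2
8 7 0
6 3 5

After move 4 (D):
4 1 2
8 7 5
6 3 0

After move 5 (L):
4 1 2
8 7 5
6 0 3

After move 6 (R):
4 1 2
8 7 5
6 3 0

After move 7 (U):
4 1 2
8 7 0
6 3 5

Answer: 4 1 2
8 7 0
6 3 5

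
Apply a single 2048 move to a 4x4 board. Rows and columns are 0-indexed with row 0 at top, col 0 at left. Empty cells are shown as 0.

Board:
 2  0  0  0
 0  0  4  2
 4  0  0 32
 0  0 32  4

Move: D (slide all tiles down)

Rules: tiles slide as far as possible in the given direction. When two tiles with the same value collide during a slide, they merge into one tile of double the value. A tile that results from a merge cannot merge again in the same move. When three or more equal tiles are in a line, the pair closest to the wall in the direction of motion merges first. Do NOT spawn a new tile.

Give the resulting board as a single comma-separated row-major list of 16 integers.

Answer: 0, 0, 0, 0, 0, 0, 0, 2, 2, 0, 4, 32, 4, 0, 32, 4

Derivation:
Slide down:
col 0: [2, 0, 4, 0] -> [0, 0, 2, 4]
col 1: [0, 0, 0, 0] -> [0, 0, 0, 0]
col 2: [0, 4, 0, 32] -> [0, 0, 4, 32]
col 3: [0, 2, 32, 4] -> [0, 2, 32, 4]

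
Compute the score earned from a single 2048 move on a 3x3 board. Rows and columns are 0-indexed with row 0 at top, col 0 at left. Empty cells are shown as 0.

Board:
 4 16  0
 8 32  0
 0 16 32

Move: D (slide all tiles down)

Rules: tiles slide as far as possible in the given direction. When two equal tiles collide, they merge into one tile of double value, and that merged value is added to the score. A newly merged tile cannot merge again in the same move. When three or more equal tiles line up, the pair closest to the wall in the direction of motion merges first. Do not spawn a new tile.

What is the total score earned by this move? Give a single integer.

Answer: 0

Derivation:
Slide down:
col 0: [4, 8, 0] -> [0, 4, 8]  score +0 (running 0)
col 1: [16, 32, 16] -> [16, 32, 16]  score +0 (running 0)
col 2: [0, 0, 32] -> [0, 0, 32]  score +0 (running 0)
Board after move:
 0 16  0
 4 32  0
 8 16 32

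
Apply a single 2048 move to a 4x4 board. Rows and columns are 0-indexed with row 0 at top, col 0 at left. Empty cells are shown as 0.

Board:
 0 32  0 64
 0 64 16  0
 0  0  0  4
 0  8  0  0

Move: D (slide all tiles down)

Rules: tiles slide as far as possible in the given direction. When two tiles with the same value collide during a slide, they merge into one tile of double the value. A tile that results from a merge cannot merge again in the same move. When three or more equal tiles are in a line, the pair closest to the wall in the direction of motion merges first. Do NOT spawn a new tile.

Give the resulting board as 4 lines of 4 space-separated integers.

Answer:  0  0  0  0
 0 32  0  0
 0 64  0 64
 0  8 16  4

Derivation:
Slide down:
col 0: [0, 0, 0, 0] -> [0, 0, 0, 0]
col 1: [32, 64, 0, 8] -> [0, 32, 64, 8]
col 2: [0, 16, 0, 0] -> [0, 0, 0, 16]
col 3: [64, 0, 4, 0] -> [0, 0, 64, 4]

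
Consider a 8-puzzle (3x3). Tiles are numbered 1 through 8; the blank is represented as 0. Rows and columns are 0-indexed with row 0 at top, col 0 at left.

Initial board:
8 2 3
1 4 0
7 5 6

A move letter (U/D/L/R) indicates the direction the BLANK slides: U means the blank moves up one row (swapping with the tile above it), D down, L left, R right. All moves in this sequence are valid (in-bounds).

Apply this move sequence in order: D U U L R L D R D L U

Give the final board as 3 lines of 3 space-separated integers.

Answer: 8 4 2
1 0 6
7 3 5

Derivation:
After move 1 (D):
8 2 3
1 4 6
7 5 0

After move 2 (U):
8 2 3
1 4 0
7 5 6

After move 3 (U):
8 2 0
1 4 3
7 5 6

After move 4 (L):
8 0 2
1 4 3
7 5 6

After move 5 (R):
8 2 0
1 4 3
7 5 6

After move 6 (L):
8 0 2
1 4 3
7 5 6

After move 7 (D):
8 4 2
1 0 3
7 5 6

After move 8 (R):
8 4 2
1 3 0
7 5 6

After move 9 (D):
8 4 2
1 3 6
7 5 0

After move 10 (L):
8 4 2
1 3 6
7 0 5

After move 11 (U):
8 4 2
1 0 6
7 3 5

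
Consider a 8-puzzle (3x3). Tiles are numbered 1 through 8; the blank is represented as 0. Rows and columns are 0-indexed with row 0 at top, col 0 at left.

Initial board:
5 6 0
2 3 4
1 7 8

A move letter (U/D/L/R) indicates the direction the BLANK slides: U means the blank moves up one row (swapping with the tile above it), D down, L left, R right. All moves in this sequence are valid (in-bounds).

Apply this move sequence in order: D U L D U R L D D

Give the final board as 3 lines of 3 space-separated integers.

Answer: 5 3 6
2 7 4
1 0 8

Derivation:
After move 1 (D):
5 6 4
2 3 0
1 7 8

After move 2 (U):
5 6 0
2 3 4
1 7 8

After move 3 (L):
5 0 6
2 3 4
1 7 8

After move 4 (D):
5 3 6
2 0 4
1 7 8

After move 5 (U):
5 0 6
2 3 4
1 7 8

After move 6 (R):
5 6 0
2 3 4
1 7 8

After move 7 (L):
5 0 6
2 3 4
1 7 8

After move 8 (D):
5 3 6
2 0 4
1 7 8

After move 9 (D):
5 3 6
2 7 4
1 0 8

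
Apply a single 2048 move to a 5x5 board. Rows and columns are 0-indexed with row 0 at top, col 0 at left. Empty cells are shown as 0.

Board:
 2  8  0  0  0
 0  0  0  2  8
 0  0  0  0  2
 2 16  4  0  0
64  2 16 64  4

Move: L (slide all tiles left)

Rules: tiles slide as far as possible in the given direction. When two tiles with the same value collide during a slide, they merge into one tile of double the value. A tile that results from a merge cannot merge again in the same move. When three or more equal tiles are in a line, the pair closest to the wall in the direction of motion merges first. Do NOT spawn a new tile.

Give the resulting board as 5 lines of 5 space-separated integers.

Slide left:
row 0: [2, 8, 0, 0, 0] -> [2, 8, 0, 0, 0]
row 1: [0, 0, 0, 2, 8] -> [2, 8, 0, 0, 0]
row 2: [0, 0, 0, 0, 2] -> [2, 0, 0, 0, 0]
row 3: [2, 16, 4, 0, 0] -> [2, 16, 4, 0, 0]
row 4: [64, 2, 16, 64, 4] -> [64, 2, 16, 64, 4]

Answer:  2  8  0  0  0
 2  8  0  0  0
 2  0  0  0  0
 2 16  4  0  0
64  2 16 64  4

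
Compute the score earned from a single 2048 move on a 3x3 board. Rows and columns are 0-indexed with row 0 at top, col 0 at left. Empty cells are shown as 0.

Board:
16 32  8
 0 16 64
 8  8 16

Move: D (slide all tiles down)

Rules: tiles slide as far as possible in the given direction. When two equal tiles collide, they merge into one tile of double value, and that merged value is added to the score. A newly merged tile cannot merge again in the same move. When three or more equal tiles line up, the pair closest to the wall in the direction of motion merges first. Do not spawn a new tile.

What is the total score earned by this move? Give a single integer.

Slide down:
col 0: [16, 0, 8] -> [0, 16, 8]  score +0 (running 0)
col 1: [32, 16, 8] -> [32, 16, 8]  score +0 (running 0)
col 2: [8, 64, 16] -> [8, 64, 16]  score +0 (running 0)
Board after move:
 0 32  8
16 16 64
 8  8 16

Answer: 0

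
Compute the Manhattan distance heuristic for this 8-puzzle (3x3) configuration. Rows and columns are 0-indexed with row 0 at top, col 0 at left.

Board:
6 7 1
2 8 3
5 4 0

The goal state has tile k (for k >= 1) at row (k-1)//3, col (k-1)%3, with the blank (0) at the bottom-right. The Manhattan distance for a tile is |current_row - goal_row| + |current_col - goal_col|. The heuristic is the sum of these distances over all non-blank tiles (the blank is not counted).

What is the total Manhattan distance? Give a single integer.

Answer: 16

Derivation:
Tile 6: (0,0)->(1,2) = 3
Tile 7: (0,1)->(2,0) = 3
Tile 1: (0,2)->(0,0) = 2
Tile 2: (1,0)->(0,1) = 2
Tile 8: (1,1)->(2,1) = 1
Tile 3: (1,2)->(0,2) = 1
Tile 5: (2,0)->(1,1) = 2
Tile 4: (2,1)->(1,0) = 2
Sum: 3 + 3 + 2 + 2 + 1 + 1 + 2 + 2 = 16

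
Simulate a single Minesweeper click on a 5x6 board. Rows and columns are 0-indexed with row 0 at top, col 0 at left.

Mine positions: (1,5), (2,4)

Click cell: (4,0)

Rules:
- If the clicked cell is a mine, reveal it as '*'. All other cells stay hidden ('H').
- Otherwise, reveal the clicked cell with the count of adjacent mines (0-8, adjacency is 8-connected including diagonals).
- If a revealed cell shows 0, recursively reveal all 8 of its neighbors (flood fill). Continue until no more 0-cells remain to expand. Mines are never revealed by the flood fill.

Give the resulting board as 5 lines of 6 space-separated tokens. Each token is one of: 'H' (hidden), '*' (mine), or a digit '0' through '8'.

0 0 0 0 1 H
0 0 0 1 2 H
0 0 0 1 H H
0 0 0 1 1 1
0 0 0 0 0 0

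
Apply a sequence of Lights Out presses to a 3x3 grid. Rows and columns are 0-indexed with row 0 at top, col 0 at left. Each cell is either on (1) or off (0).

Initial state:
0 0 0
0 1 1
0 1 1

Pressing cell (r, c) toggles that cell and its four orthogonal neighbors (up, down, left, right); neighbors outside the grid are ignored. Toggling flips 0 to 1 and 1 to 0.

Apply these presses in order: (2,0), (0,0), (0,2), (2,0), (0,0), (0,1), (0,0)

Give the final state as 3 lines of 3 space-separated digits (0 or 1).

Answer: 0 1 0
1 0 0
0 1 1

Derivation:
After press 1 at (2,0):
0 0 0
1 1 1
1 0 1

After press 2 at (0,0):
1 1 0
0 1 1
1 0 1

After press 3 at (0,2):
1 0 1
0 1 0
1 0 1

After press 4 at (2,0):
1 0 1
1 1 0
0 1 1

After press 5 at (0,0):
0 1 1
0 1 0
0 1 1

After press 6 at (0,1):
1 0 0
0 0 0
0 1 1

After press 7 at (0,0):
0 1 0
1 0 0
0 1 1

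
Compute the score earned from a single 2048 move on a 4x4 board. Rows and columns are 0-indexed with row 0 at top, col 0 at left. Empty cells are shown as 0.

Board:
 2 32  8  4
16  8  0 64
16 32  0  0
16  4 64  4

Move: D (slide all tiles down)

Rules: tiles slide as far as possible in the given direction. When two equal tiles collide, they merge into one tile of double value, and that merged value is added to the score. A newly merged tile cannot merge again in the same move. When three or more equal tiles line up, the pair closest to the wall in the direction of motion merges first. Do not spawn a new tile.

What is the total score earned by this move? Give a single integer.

Slide down:
col 0: [2, 16, 16, 16] -> [0, 2, 16, 32]  score +32 (running 32)
col 1: [32, 8, 32, 4] -> [32, 8, 32, 4]  score +0 (running 32)
col 2: [8, 0, 0, 64] -> [0, 0, 8, 64]  score +0 (running 32)
col 3: [4, 64, 0, 4] -> [0, 4, 64, 4]  score +0 (running 32)
Board after move:
 0 32  0  0
 2  8  0  4
16 32  8 64
32  4 64  4

Answer: 32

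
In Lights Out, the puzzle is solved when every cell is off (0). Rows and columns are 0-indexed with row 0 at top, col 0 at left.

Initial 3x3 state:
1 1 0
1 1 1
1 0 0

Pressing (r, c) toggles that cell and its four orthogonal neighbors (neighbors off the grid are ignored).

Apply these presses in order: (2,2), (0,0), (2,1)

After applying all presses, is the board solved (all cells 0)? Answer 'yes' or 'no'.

After press 1 at (2,2):
1 1 0
1 1 0
1 1 1

After press 2 at (0,0):
0 0 0
0 1 0
1 1 1

After press 3 at (2,1):
0 0 0
0 0 0
0 0 0

Lights still on: 0

Answer: yes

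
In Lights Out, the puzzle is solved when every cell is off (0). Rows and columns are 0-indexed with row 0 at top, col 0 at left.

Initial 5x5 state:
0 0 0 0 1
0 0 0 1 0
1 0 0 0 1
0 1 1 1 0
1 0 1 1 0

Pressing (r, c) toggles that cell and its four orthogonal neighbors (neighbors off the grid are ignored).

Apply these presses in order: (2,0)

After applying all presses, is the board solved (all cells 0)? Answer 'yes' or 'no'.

Answer: no

Derivation:
After press 1 at (2,0):
0 0 0 0 1
1 0 0 1 0
0 1 0 0 1
1 1 1 1 0
1 0 1 1 0

Lights still on: 12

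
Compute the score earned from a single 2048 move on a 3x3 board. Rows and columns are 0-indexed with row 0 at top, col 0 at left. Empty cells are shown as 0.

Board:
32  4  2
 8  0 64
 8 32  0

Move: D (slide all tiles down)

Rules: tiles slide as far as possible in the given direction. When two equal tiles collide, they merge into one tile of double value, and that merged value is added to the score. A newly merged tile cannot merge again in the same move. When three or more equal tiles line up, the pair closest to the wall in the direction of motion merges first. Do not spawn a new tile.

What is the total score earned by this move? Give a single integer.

Answer: 16

Derivation:
Slide down:
col 0: [32, 8, 8] -> [0, 32, 16]  score +16 (running 16)
col 1: [4, 0, 32] -> [0, 4, 32]  score +0 (running 16)
col 2: [2, 64, 0] -> [0, 2, 64]  score +0 (running 16)
Board after move:
 0  0  0
32  4  2
16 32 64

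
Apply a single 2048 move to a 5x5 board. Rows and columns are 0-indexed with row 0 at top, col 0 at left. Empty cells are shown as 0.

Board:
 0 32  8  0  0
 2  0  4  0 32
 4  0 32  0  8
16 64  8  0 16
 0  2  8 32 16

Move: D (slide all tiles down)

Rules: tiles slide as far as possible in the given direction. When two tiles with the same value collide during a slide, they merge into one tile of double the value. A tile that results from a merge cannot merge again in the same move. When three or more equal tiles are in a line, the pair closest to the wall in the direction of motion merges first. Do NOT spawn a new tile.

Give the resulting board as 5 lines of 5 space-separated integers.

Slide down:
col 0: [0, 2, 4, 16, 0] -> [0, 0, 2, 4, 16]
col 1: [32, 0, 0, 64, 2] -> [0, 0, 32, 64, 2]
col 2: [8, 4, 32, 8, 8] -> [0, 8, 4, 32, 16]
col 3: [0, 0, 0, 0, 32] -> [0, 0, 0, 0, 32]
col 4: [0, 32, 8, 16, 16] -> [0, 0, 32, 8, 32]

Answer:  0  0  0  0  0
 0  0  8  0  0
 2 32  4  0 32
 4 64 32  0  8
16  2 16 32 32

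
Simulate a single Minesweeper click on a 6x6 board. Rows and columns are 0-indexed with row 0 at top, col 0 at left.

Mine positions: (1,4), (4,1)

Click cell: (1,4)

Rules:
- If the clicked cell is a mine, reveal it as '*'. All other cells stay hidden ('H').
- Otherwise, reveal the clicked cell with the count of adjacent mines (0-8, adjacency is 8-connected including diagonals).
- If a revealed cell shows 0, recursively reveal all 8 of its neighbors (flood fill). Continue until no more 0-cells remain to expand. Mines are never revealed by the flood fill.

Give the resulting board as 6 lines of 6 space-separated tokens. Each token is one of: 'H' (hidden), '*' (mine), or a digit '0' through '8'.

H H H H H H
H H H H * H
H H H H H H
H H H H H H
H H H H H H
H H H H H H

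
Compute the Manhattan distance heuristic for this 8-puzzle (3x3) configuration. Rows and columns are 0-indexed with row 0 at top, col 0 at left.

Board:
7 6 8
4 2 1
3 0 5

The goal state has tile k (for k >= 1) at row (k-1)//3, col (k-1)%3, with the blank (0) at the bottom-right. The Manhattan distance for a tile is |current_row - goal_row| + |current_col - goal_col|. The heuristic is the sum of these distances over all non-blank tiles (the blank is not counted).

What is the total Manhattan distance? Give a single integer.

Tile 7: (0,0)->(2,0) = 2
Tile 6: (0,1)->(1,2) = 2
Tile 8: (0,2)->(2,1) = 3
Tile 4: (1,0)->(1,0) = 0
Tile 2: (1,1)->(0,1) = 1
Tile 1: (1,2)->(0,0) = 3
Tile 3: (2,0)->(0,2) = 4
Tile 5: (2,2)->(1,1) = 2
Sum: 2 + 2 + 3 + 0 + 1 + 3 + 4 + 2 = 17

Answer: 17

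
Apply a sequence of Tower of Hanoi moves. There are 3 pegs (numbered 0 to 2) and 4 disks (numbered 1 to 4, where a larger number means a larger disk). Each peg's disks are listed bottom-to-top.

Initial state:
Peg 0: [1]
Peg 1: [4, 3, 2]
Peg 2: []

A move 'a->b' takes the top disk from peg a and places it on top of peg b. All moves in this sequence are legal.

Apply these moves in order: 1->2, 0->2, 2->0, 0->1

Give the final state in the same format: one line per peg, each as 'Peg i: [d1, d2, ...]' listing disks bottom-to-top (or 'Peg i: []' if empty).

After move 1 (1->2):
Peg 0: [1]
Peg 1: [4, 3]
Peg 2: [2]

After move 2 (0->2):
Peg 0: []
Peg 1: [4, 3]
Peg 2: [2, 1]

After move 3 (2->0):
Peg 0: [1]
Peg 1: [4, 3]
Peg 2: [2]

After move 4 (0->1):
Peg 0: []
Peg 1: [4, 3, 1]
Peg 2: [2]

Answer: Peg 0: []
Peg 1: [4, 3, 1]
Peg 2: [2]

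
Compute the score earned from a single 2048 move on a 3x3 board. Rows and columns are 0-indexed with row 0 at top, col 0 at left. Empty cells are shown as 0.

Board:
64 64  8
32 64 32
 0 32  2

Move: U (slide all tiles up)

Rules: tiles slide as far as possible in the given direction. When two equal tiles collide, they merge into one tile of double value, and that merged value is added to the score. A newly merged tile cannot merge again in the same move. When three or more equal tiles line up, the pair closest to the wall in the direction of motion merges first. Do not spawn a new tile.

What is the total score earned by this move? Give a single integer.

Slide up:
col 0: [64, 32, 0] -> [64, 32, 0]  score +0 (running 0)
col 1: [64, 64, 32] -> [128, 32, 0]  score +128 (running 128)
col 2: [8, 32, 2] -> [8, 32, 2]  score +0 (running 128)
Board after move:
 64 128   8
 32  32  32
  0   0   2

Answer: 128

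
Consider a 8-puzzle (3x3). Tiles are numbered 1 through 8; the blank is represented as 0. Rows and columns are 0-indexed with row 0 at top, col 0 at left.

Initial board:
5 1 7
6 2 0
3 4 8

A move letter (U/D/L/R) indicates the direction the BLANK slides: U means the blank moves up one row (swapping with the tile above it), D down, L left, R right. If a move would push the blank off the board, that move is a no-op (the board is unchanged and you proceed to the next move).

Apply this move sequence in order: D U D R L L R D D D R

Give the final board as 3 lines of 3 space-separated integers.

After move 1 (D):
5 1 7
6 2 8
3 4 0

After move 2 (U):
5 1 7
6 2 0
3 4 8

After move 3 (D):
5 1 7
6 2 8
3 4 0

After move 4 (R):
5 1 7
6 2 8
3 4 0

After move 5 (L):
5 1 7
6 2 8
3 0 4

After move 6 (L):
5 1 7
6 2 8
0 3 4

After move 7 (R):
5 1 7
6 2 8
3 0 4

After move 8 (D):
5 1 7
6 2 8
3 0 4

After move 9 (D):
5 1 7
6 2 8
3 0 4

After move 10 (D):
5 1 7
6 2 8
3 0 4

After move 11 (R):
5 1 7
6 2 8
3 4 0

Answer: 5 1 7
6 2 8
3 4 0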